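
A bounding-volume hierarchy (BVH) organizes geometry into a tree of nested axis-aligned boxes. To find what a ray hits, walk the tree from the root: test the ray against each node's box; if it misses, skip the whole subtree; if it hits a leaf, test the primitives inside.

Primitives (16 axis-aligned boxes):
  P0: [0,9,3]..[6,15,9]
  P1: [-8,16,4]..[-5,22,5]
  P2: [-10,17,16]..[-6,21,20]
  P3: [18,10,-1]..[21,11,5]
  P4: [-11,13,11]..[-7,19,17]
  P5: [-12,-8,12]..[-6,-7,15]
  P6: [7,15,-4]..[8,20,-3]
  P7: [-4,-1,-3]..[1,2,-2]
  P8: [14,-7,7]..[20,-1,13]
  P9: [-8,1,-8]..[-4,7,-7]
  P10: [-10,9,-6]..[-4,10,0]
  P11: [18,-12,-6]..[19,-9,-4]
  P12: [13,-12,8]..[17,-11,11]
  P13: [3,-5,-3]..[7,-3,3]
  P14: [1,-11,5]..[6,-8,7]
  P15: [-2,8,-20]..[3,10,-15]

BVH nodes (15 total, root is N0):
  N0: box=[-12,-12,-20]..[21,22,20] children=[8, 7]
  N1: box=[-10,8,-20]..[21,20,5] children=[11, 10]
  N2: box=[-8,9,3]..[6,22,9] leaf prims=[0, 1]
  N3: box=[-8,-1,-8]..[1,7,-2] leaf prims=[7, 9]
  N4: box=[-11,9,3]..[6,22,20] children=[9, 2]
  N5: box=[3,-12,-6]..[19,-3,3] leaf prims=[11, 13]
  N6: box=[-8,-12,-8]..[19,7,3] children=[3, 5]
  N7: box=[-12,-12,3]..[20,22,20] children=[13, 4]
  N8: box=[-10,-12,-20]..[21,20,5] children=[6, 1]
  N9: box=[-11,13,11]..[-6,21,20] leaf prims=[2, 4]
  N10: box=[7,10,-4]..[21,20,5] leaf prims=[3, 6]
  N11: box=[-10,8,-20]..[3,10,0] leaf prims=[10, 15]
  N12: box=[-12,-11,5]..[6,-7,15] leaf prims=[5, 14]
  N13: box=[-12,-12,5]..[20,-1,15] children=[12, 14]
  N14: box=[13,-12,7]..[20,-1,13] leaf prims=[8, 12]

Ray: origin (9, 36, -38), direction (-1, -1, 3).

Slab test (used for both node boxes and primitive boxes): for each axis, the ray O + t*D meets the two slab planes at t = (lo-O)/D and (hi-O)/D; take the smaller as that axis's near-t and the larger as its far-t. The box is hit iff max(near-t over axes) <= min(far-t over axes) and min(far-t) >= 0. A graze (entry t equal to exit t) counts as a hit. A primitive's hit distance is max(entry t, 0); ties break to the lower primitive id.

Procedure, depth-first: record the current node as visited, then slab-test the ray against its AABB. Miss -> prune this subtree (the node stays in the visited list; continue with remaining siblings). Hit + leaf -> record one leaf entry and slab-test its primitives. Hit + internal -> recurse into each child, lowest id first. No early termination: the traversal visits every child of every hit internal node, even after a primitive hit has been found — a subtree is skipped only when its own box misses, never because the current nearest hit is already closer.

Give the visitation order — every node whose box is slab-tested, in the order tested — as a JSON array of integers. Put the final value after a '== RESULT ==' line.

Traverse from the root:
N0 x:[-12,21] y:[14,48] z:[6,58/3] -> hit [14,58/3], descend [7, 8]
  N7 x:[-11,21] y:[14,48] z:[41/3,58/3] -> hit [14,58/3], descend [4, 13]
    N4 x:[3,20] y:[14,27] z:[41/3,58/3] -> hit [14,58/3], descend [2, 9]
      N2 x:[3,17] y:[14,27] z:[41/3,47/3] -> hit [14,47/3] leaf, test {P0(miss), P1@t=14}
      N9 x:[15,20] y:[15,23] z:[49/3,58/3] -> hit [49/3,58/3] leaf, test {P2@t=18, P4@t=17}
    N13 x:[-11,21] y:[37,48] z:[43/3,53/3] -> miss, prune
  N8 x:[-12,19] y:[16,48] z:[6,43/3] -> miss, prune

Summary -> nodes [0, 7, 4, 2, 9, 13, 8]; box-tests=7; leaf-entries=2; first=P1

== RESULT ==
[0, 7, 4, 2, 9, 13, 8]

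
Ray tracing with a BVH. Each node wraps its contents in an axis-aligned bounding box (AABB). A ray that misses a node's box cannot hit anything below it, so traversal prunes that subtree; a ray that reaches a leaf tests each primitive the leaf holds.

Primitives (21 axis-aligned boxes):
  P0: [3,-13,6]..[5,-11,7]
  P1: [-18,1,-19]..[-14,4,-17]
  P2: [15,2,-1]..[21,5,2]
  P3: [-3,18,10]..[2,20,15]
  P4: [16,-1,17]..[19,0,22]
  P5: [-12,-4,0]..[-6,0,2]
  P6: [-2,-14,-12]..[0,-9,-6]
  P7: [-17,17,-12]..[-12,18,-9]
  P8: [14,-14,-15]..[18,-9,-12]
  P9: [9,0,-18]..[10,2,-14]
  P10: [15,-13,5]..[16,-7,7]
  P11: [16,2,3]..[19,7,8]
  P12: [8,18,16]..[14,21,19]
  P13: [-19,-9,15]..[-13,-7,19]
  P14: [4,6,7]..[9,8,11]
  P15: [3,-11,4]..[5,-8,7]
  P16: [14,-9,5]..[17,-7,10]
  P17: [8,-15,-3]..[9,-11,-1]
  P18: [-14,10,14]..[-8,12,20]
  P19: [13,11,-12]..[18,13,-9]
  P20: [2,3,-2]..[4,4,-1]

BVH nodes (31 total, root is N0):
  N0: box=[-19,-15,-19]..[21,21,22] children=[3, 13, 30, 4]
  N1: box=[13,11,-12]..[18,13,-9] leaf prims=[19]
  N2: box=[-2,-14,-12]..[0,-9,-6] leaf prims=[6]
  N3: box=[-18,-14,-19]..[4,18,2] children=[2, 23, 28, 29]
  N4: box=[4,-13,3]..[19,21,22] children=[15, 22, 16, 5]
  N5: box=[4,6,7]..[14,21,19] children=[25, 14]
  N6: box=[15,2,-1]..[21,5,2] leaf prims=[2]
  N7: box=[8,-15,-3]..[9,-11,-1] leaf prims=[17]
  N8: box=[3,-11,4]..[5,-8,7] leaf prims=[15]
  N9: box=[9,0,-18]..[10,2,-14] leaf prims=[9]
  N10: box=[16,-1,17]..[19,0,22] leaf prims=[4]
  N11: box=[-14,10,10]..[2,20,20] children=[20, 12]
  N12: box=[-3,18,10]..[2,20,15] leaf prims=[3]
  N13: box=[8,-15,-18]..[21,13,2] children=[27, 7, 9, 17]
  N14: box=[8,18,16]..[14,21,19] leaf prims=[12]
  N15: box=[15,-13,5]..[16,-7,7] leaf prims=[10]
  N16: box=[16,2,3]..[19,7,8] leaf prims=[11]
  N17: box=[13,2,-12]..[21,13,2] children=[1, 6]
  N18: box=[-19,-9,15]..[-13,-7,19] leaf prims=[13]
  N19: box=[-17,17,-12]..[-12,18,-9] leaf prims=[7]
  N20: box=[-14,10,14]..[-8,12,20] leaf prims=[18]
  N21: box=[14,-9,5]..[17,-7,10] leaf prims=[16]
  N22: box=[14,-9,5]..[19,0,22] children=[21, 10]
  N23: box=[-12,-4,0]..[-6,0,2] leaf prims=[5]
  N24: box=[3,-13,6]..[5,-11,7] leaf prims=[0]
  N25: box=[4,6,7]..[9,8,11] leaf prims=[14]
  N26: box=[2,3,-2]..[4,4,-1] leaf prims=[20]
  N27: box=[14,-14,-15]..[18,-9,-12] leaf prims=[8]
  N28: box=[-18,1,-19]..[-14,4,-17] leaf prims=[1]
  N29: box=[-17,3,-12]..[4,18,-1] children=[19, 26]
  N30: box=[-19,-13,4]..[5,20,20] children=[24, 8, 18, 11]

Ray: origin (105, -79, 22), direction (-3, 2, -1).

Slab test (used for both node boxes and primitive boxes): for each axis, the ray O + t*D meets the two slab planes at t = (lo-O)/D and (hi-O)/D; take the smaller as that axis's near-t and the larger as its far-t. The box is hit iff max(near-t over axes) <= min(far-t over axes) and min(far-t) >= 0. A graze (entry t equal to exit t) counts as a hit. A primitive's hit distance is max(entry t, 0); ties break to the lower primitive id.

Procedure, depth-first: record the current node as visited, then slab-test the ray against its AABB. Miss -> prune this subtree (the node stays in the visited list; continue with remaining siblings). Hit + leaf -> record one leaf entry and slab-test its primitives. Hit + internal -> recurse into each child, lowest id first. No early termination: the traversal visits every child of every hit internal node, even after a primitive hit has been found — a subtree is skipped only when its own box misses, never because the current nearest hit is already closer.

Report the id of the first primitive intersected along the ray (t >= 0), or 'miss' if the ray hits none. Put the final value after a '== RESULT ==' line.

Walk:
N0 x:[28,124/3] y:[32,50] z:[0,41] -> hit [32,41], descend [3, 4, 13, 30]
  N3 x:[101/3,41] y:[65/2,97/2] z:[20,41] -> hit [101/3,41], descend [2, 23, 28, 29]
    N2 x:[35,107/3] y:[65/2,35] z:[28,34] -> miss, prune
    N23 x:[37,39] y:[75/2,79/2] z:[20,22] -> miss, prune
    N28 x:[119/3,41] y:[40,83/2] z:[39,41] -> hit [40,41] leaf, test {P1@t=40}
    N29 x:[101/3,122/3] y:[41,97/2] z:[23,34] -> miss, prune
  N4 x:[86/3,101/3] y:[33,50] z:[0,19] -> miss, prune
  N13 x:[28,97/3] y:[32,46] z:[20,40] -> hit [32,97/3], descend [7, 9, 17, 27]
    N7 x:[32,97/3] y:[32,34] z:[23,25] -> miss, prune
    N9 x:[95/3,32] y:[79/2,81/2] z:[36,40] -> miss, prune
    N17 x:[28,92/3] y:[81/2,46] z:[20,34] -> miss, prune
    N27 x:[29,91/3] y:[65/2,35] z:[34,37] -> miss, prune
  N30 x:[100/3,124/3] y:[33,99/2] z:[2,18] -> miss, prune

Summary -> nodes [0, 3, 2, 23, 28, 29, 4, 13, 7, 9, 17, 27, 30]; box-tests=13; leaf-entries=1; first=P1

== RESULT ==
1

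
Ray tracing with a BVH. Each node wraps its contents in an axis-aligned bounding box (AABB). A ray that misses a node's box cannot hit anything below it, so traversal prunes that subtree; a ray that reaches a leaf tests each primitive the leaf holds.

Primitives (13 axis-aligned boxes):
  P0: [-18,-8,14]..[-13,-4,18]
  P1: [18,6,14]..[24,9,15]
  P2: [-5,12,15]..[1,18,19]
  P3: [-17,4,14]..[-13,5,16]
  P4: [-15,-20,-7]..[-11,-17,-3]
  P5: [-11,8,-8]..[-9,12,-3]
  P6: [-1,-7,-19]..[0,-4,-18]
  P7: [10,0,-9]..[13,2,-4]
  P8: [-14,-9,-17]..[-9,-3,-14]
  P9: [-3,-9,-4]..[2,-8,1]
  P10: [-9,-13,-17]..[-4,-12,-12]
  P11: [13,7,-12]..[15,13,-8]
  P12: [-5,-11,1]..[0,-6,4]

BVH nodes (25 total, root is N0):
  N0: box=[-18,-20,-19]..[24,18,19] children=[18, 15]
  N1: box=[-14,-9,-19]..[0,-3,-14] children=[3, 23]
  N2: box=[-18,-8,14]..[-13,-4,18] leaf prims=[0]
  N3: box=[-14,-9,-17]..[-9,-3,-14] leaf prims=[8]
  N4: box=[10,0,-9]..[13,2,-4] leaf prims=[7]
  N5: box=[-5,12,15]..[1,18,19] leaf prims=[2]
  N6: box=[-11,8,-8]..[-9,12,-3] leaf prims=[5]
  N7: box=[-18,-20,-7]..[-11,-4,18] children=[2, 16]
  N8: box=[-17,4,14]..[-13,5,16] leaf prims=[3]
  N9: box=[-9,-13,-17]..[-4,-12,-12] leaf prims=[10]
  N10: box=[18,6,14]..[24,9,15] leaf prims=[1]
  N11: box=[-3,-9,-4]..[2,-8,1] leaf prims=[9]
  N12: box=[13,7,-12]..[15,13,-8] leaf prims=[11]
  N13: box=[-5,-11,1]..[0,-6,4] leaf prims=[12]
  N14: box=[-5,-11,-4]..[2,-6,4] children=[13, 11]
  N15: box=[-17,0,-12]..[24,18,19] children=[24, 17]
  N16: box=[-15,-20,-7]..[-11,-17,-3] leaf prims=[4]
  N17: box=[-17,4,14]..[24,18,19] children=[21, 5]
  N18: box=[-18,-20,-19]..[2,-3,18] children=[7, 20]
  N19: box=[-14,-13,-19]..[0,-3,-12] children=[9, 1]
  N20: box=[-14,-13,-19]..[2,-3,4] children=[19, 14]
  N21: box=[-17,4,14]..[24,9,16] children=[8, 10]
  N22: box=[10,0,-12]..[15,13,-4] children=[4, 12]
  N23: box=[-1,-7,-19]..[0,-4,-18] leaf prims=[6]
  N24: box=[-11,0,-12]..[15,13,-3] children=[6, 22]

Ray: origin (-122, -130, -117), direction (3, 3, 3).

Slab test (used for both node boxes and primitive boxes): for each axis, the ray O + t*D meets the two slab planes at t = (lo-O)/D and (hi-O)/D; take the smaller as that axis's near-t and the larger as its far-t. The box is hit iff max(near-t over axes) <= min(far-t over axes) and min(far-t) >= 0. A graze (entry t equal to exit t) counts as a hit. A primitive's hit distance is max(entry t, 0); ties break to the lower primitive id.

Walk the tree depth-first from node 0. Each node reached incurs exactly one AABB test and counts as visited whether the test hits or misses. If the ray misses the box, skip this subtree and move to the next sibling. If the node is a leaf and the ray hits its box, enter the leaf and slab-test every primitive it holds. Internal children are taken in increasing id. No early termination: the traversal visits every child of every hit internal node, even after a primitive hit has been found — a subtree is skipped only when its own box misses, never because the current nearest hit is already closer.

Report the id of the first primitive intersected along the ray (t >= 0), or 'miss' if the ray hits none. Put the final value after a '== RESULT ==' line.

Trace the traversal:
N0 x:[104/3,146/3] y:[110/3,148/3] z:[98/3,136/3] -> hit [110/3,136/3], descend [15, 18]
  N15 x:[35,146/3] y:[130/3,148/3] z:[35,136/3] -> hit [130/3,136/3], descend [17, 24]
    N17 x:[35,146/3] y:[134/3,148/3] z:[131/3,136/3] -> hit [134/3,136/3], descend [5, 21]
      N5 x:[39,41] y:[142/3,148/3] z:[44,136/3] -> miss, prune
      N21 x:[35,146/3] y:[134/3,139/3] z:[131/3,133/3] -> miss, prune
    N24 x:[37,137/3] y:[130/3,143/3] z:[35,38] -> miss, prune
  N18 x:[104/3,124/3] y:[110/3,127/3] z:[98/3,45] -> hit [110/3,124/3], descend [7, 20]
    N7 x:[104/3,37] y:[110/3,42] z:[110/3,45] -> hit [110/3,37], descend [2, 16]
      N2 x:[104/3,109/3] y:[122/3,42] z:[131/3,45] -> miss, prune
      N16 x:[107/3,37] y:[110/3,113/3] z:[110/3,38] -> hit [110/3,37] leaf, test {P4@t=110/3}
    N20 x:[36,124/3] y:[39,127/3] z:[98/3,121/3] -> hit [39,121/3], descend [14, 19]
      N14 x:[39,124/3] y:[119/3,124/3] z:[113/3,121/3] -> hit [119/3,121/3], descend [11, 13]
        N11 x:[119/3,124/3] y:[121/3,122/3] z:[113/3,118/3] -> miss, prune
        N13 x:[39,122/3] y:[119/3,124/3] z:[118/3,121/3] -> hit [119/3,121/3] leaf, test {P12@t=119/3}
      N19 x:[36,122/3] y:[39,127/3] z:[98/3,35] -> miss, prune

Summary -> nodes [0, 15, 17, 5, 21, 24, 18, 7, 2, 16, 20, 14, 11, 13, 19]; box-tests=15; leaf-entries=2; first=P4

== RESULT ==
4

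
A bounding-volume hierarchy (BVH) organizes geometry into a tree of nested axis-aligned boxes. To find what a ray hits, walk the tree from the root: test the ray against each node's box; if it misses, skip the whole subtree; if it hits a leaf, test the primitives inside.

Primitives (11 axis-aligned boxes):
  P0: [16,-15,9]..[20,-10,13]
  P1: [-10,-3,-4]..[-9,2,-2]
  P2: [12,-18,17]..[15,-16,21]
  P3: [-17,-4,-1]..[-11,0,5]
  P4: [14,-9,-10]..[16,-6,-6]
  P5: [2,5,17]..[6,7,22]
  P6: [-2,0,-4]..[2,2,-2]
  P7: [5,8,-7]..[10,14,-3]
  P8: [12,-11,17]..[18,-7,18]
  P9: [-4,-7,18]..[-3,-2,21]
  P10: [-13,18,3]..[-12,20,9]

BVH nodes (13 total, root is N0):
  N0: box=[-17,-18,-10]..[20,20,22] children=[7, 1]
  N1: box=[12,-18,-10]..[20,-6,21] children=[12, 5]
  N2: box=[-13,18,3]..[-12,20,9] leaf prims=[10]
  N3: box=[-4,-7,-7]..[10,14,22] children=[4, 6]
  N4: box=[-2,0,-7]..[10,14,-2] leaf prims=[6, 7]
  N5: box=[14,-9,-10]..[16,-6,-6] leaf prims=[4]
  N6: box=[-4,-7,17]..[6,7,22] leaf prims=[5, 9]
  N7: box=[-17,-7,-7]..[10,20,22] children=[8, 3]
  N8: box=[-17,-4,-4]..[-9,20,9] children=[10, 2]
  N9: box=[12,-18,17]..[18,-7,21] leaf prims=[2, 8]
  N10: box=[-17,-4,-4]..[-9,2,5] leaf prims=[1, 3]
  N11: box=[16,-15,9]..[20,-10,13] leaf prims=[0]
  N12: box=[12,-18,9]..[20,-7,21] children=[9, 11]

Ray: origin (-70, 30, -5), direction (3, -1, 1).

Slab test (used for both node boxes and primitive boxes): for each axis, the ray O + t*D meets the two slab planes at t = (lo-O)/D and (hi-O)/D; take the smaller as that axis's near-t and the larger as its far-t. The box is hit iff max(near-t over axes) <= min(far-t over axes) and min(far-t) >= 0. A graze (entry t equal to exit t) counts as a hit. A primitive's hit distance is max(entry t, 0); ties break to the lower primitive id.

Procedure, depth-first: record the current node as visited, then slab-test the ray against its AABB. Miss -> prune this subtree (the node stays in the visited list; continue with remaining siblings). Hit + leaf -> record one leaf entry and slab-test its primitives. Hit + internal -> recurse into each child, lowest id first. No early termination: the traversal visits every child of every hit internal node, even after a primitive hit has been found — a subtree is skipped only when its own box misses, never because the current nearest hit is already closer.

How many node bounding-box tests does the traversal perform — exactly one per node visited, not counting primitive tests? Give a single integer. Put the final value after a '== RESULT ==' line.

Trace the traversal:
N0 x:[53/3,30] y:[10,48] z:[-5,27] -> hit [53/3,27], descend [1, 7]
  N1 x:[82/3,30] y:[36,48] z:[-5,26] -> miss, prune
  N7 x:[53/3,80/3] y:[10,37] z:[-2,27] -> hit [53/3,80/3], descend [3, 8]
    N3 x:[22,80/3] y:[16,37] z:[-2,27] -> hit [22,80/3], descend [4, 6]
      N4 x:[68/3,80/3] y:[16,30] z:[-2,3] -> miss, prune
      N6 x:[22,76/3] y:[23,37] z:[22,27] -> hit [23,76/3] leaf, test {P5@t=24, P9(miss)}
    N8 x:[53/3,61/3] y:[10,34] z:[1,14] -> miss, prune

7 AABB tests over nodes [0, 1, 7, 3, 4, 6, 8]; 1 leaf entered; closest P5.

== RESULT ==
7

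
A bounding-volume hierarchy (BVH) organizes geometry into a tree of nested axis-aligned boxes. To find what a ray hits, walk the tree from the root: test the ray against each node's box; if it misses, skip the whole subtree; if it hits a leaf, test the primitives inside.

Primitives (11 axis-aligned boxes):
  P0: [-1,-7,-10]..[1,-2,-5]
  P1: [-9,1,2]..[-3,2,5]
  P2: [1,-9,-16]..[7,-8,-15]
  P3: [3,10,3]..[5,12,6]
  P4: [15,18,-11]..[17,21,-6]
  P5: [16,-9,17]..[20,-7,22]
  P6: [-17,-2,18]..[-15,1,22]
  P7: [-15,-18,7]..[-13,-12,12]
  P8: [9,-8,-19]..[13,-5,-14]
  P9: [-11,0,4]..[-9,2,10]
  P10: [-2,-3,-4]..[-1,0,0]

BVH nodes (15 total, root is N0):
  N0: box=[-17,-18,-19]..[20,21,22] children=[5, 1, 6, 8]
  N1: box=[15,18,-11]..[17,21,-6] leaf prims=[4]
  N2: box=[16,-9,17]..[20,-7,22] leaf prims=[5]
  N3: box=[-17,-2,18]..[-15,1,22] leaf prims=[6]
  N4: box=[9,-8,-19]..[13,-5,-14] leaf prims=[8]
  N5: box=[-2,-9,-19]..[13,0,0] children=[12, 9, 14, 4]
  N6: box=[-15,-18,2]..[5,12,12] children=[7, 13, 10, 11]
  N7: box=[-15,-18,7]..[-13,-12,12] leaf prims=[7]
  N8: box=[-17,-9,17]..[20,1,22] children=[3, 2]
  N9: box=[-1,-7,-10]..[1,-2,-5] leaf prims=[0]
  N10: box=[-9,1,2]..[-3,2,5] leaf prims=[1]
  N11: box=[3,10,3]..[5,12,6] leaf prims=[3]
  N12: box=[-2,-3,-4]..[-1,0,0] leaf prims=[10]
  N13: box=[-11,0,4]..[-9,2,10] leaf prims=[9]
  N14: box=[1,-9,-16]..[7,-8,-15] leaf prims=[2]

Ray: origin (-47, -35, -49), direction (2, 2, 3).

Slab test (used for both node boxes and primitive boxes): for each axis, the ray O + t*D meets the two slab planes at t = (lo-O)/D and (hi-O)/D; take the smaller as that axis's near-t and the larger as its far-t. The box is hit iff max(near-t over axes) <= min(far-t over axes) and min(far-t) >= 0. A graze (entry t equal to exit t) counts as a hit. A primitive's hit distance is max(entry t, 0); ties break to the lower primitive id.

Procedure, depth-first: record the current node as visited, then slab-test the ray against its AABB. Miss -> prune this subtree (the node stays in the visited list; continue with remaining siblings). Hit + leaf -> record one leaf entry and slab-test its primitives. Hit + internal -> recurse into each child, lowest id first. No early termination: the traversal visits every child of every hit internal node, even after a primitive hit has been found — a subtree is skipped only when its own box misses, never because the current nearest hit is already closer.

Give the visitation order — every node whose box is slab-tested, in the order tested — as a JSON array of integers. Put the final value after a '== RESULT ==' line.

Trace the traversal:
N0 x:[15,67/2] y:[17/2,28] z:[10,71/3] -> hit [15,71/3], descend [1, 5, 6, 8]
  N1 x:[31,32] y:[53/2,28] z:[38/3,43/3] -> miss, prune
  N5 x:[45/2,30] y:[13,35/2] z:[10,49/3] -> miss, prune
  N6 x:[16,26] y:[17/2,47/2] z:[17,61/3] -> hit [17,61/3], descend [7, 10, 11, 13]
    N7 x:[16,17] y:[17/2,23/2] z:[56/3,61/3] -> miss, prune
    N10 x:[19,22] y:[18,37/2] z:[17,18] -> miss, prune
    N11 x:[25,26] y:[45/2,47/2] z:[52/3,55/3] -> miss, prune
    N13 x:[18,19] y:[35/2,37/2] z:[53/3,59/3] -> hit [18,37/2] leaf, test {P9@t=18}
  N8 x:[15,67/2] y:[13,18] z:[22,71/3] -> miss, prune

order=[0, 1, 5, 6, 7, 10, 11, 13, 8]  |boxes|=9  |leaves|=1  hit=P9

== RESULT ==
[0, 1, 5, 6, 7, 10, 11, 13, 8]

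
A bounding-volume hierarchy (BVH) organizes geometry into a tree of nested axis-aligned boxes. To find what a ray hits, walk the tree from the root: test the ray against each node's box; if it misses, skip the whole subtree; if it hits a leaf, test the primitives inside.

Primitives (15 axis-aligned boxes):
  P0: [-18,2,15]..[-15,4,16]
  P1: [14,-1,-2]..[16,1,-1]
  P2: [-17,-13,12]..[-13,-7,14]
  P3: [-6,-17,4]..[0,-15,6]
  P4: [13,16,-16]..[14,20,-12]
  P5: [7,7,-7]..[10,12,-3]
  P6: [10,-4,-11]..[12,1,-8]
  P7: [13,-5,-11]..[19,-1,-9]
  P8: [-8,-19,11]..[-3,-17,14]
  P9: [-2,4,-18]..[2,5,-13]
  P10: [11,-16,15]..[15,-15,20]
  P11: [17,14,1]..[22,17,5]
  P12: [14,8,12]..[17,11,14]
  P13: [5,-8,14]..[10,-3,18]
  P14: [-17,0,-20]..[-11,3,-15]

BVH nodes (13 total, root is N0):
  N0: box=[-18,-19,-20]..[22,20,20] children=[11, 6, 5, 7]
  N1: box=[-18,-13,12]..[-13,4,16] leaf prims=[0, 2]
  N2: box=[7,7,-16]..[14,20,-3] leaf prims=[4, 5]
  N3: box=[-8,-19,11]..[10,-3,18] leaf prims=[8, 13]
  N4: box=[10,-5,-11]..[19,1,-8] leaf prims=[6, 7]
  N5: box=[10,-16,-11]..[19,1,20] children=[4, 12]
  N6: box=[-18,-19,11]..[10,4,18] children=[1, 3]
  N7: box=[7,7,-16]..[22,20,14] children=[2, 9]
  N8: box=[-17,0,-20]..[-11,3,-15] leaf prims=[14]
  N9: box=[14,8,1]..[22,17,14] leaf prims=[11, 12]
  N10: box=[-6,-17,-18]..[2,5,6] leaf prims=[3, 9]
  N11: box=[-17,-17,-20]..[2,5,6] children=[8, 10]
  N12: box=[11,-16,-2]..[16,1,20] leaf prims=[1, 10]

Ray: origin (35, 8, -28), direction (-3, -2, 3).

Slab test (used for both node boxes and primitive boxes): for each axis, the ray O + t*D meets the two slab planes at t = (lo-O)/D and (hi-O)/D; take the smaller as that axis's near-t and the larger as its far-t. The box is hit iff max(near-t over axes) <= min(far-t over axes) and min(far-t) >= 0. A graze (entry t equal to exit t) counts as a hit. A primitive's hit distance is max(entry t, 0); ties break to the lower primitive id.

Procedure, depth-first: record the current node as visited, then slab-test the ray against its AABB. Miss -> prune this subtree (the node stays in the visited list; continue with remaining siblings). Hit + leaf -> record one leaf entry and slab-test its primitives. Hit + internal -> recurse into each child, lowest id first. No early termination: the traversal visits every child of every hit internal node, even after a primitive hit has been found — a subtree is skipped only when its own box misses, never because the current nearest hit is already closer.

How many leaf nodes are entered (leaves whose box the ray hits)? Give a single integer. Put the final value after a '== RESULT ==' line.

Trace the traversal:
N0 x:[13/3,53/3] y:[-6,27/2] z:[8/3,16] -> hit [13/3,27/2], descend [5, 6, 7, 11]
  N5 x:[16/3,25/3] y:[7/2,12] z:[17/3,16] -> hit [17/3,25/3], descend [4, 12]
    N4 x:[16/3,25/3] y:[7/2,13/2] z:[17/3,20/3] -> hit [17/3,13/2] leaf, test {P6(miss), P7@t=17/3}
    N12 x:[19/3,8] y:[7/2,12] z:[26/3,16] -> miss, prune
  N6 x:[25/3,53/3] y:[2,27/2] z:[13,46/3] -> hit [13,27/2], descend [1, 3]
    N1 x:[16,53/3] y:[2,21/2] z:[40/3,44/3] -> miss, prune
    N3 x:[25/3,43/3] y:[11/2,27/2] z:[13,46/3] -> hit [13,27/2] leaf, test {P8@t=13, P13(miss)}
  N7 x:[13/3,28/3] y:[-6,1/2] z:[4,14] -> miss, prune
  N11 x:[11,52/3] y:[3/2,25/2] z:[8/3,34/3] -> hit [11,34/3], descend [8, 10]
    N8 x:[46/3,52/3] y:[5/2,4] z:[8/3,13/3] -> miss, prune
    N10 x:[11,41/3] y:[3/2,25/2] z:[10/3,34/3] -> hit [11,34/3] leaf, test {P3(miss), P9(miss)}

order=[0, 5, 4, 12, 6, 1, 3, 7, 11, 8, 10]  |boxes|=11  |leaves|=3  hit=P7

== RESULT ==
3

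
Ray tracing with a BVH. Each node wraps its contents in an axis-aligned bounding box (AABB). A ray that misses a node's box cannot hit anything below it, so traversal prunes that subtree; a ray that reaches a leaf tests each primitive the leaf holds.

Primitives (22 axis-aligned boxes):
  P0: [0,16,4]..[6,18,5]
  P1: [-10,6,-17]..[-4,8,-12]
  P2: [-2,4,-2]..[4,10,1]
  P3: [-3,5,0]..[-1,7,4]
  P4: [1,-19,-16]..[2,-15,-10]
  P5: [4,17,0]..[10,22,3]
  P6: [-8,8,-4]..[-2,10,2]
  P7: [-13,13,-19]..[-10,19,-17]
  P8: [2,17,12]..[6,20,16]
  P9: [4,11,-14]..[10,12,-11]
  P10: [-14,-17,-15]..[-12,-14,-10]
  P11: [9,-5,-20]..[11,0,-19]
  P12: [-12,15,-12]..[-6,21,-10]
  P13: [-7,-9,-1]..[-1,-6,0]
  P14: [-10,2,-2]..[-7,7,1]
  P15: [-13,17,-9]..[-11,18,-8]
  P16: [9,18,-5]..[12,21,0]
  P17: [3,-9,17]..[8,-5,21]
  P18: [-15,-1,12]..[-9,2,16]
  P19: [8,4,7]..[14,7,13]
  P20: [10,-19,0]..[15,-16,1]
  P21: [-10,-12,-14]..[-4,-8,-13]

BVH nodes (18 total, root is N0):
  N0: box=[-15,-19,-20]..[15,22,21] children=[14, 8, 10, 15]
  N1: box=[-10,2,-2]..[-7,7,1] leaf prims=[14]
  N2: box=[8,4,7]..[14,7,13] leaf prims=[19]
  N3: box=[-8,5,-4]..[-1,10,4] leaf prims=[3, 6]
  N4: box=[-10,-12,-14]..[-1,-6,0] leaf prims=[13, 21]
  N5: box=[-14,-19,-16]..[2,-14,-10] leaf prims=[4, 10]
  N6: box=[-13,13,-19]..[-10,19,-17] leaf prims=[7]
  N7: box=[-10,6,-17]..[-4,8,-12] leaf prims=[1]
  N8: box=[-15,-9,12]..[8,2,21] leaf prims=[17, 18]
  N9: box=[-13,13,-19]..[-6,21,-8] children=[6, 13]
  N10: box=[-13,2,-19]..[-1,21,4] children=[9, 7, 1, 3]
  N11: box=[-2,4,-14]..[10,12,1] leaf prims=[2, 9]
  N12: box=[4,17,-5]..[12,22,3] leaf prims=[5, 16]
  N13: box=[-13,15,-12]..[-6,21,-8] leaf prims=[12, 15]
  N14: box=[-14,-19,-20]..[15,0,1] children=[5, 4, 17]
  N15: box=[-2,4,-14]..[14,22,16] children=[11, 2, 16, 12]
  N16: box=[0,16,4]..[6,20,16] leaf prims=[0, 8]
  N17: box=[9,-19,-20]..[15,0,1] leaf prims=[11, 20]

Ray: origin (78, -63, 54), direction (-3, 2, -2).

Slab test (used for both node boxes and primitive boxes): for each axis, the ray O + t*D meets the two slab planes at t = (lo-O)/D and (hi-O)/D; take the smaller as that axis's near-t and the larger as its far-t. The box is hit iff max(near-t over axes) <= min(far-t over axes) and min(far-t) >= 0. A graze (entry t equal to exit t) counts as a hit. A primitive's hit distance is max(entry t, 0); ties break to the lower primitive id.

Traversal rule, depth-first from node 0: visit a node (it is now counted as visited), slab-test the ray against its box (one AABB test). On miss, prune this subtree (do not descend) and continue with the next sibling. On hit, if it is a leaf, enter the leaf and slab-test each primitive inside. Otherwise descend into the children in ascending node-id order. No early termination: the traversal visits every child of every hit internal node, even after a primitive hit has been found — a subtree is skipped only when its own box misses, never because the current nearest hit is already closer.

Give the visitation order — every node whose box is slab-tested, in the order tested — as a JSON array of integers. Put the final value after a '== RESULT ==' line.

Walk:
N0 x:[21,31] y:[22,85/2] z:[33/2,37] -> hit [22,31], descend [8, 10, 14, 15]
  N8 x:[70/3,31] y:[27,65/2] z:[33/2,21] -> miss, prune
  N10 x:[79/3,91/3] y:[65/2,42] z:[25,73/2] -> miss, prune
  N14 x:[21,92/3] y:[22,63/2] z:[53/2,37] -> hit [53/2,92/3], descend [4, 5, 17]
    N4 x:[79/3,88/3] y:[51/2,57/2] z:[27,34] -> hit [27,57/2] leaf, test {P13@t=27, P21(miss)}
    N5 x:[76/3,92/3] y:[22,49/2] z:[32,35] -> miss, prune
    N17 x:[21,23] y:[22,63/2] z:[53/2,37] -> miss, prune
  N15 x:[64/3,80/3] y:[67/2,85/2] z:[19,34] -> miss, prune

8 AABB tests over nodes [0, 8, 10, 14, 4, 5, 17, 15]; 1 leaf entered; closest P13.

== RESULT ==
[0, 8, 10, 14, 4, 5, 17, 15]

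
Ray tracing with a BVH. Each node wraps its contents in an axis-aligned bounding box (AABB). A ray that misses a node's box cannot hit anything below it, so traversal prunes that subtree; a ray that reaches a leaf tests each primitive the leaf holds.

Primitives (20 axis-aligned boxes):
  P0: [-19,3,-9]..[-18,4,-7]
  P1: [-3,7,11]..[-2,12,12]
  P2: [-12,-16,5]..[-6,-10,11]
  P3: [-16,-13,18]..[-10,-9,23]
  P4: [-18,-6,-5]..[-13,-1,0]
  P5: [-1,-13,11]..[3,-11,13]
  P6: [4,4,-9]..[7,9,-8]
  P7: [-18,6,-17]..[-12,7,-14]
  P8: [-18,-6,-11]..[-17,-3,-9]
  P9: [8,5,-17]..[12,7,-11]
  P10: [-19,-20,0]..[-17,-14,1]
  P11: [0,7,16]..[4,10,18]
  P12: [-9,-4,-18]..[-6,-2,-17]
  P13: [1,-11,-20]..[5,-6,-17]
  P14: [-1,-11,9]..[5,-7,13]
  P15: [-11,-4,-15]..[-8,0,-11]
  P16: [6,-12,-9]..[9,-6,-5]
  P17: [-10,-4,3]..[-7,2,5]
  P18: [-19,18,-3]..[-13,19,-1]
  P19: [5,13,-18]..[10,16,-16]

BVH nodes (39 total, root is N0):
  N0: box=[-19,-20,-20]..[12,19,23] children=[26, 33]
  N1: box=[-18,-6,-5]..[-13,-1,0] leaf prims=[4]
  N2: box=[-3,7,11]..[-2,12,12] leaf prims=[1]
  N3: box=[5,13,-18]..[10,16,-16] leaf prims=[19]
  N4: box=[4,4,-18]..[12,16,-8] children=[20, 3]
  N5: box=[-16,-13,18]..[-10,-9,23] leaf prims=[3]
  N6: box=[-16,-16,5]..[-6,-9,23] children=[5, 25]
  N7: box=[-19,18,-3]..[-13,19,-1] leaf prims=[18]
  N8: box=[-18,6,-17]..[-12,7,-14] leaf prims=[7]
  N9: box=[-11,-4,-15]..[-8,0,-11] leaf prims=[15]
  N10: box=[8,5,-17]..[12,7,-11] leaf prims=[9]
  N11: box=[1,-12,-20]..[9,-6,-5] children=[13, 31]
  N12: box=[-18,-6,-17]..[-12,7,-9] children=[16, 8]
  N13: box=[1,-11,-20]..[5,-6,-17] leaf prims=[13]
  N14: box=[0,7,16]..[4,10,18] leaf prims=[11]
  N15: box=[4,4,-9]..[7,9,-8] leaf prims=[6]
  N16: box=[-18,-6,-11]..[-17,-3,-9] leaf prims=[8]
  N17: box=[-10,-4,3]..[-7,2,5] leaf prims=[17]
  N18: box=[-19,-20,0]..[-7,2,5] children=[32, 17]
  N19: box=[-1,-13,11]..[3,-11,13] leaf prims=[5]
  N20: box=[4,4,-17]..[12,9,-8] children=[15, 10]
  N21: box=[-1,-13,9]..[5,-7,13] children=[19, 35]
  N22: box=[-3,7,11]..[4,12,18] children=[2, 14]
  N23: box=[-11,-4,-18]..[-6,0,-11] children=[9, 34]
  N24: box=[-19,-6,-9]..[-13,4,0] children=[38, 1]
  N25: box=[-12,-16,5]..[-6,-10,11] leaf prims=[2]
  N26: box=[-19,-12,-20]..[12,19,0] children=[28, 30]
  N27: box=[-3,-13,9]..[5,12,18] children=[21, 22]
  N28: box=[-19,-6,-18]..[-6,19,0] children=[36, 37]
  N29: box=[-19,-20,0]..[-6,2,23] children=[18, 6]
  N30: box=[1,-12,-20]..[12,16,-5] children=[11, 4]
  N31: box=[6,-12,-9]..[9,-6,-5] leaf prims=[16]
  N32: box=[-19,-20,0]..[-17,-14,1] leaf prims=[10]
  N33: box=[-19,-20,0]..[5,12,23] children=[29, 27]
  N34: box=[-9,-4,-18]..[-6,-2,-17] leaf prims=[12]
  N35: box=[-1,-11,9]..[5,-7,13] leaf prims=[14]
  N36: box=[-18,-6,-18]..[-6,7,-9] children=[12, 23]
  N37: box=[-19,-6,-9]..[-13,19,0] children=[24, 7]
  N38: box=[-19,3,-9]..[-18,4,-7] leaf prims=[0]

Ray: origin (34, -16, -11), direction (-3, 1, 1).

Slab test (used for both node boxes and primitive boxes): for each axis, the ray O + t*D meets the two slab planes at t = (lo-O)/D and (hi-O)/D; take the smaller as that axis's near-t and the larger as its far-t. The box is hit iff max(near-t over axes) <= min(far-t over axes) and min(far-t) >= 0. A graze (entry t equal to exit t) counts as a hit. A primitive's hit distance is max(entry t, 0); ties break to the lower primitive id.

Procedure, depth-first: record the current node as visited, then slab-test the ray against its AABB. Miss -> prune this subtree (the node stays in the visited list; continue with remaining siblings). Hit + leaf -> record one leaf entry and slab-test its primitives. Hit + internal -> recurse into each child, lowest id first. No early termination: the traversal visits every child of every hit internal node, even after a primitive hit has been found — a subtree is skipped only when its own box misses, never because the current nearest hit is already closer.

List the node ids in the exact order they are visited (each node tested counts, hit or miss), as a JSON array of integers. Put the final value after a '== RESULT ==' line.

Walk:
N0 x:[22/3,53/3] y:[-4,35] z:[-9,34] -> hit [22/3,53/3], descend [26, 33]
  N26 x:[22/3,53/3] y:[4,35] z:[-9,11] -> hit [22/3,11], descend [28, 30]
    N28 x:[40/3,53/3] y:[10,35] z:[-7,11] -> miss, prune
    N30 x:[22/3,11] y:[4,32] z:[-9,6] -> miss, prune
  N33 x:[29/3,53/3] y:[-4,28] z:[11,34] -> hit [11,53/3], descend [27, 29]
    N27 x:[29/3,37/3] y:[3,28] z:[20,29] -> miss, prune
    N29 x:[40/3,53/3] y:[-4,18] z:[11,34] -> hit [40/3,53/3], descend [6, 18]
      N6 x:[40/3,50/3] y:[0,7] z:[16,34] -> miss, prune
      N18 x:[41/3,53/3] y:[-4,18] z:[11,16] -> hit [41/3,16], descend [17, 32]
        N17 x:[41/3,44/3] y:[12,18] z:[14,16] -> hit [14,44/3] leaf, test {P17@t=14}
        N32 x:[17,53/3] y:[-4,2] z:[11,12] -> miss, prune

Summary -> nodes [0, 26, 28, 30, 33, 27, 29, 6, 18, 17, 32]; box-tests=11; leaf-entries=1; first=P17

== RESULT ==
[0, 26, 28, 30, 33, 27, 29, 6, 18, 17, 32]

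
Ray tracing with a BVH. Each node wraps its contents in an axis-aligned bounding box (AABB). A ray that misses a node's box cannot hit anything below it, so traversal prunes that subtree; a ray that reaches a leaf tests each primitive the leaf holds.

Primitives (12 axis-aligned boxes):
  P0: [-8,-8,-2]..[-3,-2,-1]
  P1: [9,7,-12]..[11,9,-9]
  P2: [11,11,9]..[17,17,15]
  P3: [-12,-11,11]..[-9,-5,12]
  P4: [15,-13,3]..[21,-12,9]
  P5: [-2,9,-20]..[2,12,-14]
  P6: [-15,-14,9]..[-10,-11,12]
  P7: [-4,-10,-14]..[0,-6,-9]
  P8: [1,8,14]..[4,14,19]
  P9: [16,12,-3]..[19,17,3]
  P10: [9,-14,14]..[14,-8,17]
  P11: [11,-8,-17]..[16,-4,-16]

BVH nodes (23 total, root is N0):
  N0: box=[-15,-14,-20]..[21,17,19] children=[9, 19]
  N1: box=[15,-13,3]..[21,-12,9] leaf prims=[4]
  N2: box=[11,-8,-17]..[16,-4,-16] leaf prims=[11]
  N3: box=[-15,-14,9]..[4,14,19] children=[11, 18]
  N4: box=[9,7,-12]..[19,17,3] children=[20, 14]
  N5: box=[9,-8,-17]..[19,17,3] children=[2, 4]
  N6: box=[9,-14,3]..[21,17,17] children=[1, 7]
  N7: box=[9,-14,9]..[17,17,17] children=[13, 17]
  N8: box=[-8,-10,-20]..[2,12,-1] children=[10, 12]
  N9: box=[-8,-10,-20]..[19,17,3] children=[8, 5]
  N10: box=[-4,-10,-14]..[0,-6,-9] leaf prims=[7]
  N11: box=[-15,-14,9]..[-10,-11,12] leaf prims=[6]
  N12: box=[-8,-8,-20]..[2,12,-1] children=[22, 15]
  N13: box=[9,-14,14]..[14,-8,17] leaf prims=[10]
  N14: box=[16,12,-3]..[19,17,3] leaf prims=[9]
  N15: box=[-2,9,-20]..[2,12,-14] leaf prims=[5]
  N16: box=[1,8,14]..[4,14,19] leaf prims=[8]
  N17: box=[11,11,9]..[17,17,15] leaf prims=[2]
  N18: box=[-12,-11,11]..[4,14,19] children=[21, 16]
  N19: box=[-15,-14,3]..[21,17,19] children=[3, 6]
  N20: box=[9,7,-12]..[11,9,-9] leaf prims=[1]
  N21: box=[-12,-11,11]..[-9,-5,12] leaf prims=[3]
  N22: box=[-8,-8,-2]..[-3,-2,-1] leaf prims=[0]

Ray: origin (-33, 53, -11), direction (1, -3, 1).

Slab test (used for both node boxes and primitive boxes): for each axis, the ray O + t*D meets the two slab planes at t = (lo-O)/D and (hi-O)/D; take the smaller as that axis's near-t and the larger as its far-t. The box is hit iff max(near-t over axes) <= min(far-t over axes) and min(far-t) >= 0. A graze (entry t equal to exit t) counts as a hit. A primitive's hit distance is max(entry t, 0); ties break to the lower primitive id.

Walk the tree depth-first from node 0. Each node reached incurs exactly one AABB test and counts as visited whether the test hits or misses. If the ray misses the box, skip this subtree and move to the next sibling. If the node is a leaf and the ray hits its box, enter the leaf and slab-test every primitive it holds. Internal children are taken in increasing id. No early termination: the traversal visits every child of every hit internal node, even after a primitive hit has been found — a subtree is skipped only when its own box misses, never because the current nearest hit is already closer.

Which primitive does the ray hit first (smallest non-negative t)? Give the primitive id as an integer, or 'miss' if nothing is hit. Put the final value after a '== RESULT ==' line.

Walk:
N0 x:[18,54] y:[12,67/3] z:[-9,30] -> hit [18,67/3], descend [9, 19]
  N9 x:[25,52] y:[12,21] z:[-9,14] -> miss, prune
  N19 x:[18,54] y:[12,67/3] z:[14,30] -> hit [18,67/3], descend [3, 6]
    N3 x:[18,37] y:[13,67/3] z:[20,30] -> hit [20,67/3], descend [11, 18]
      N11 x:[18,23] y:[64/3,67/3] z:[20,23] -> hit [64/3,67/3] leaf, test {P6@t=64/3}
      N18 x:[21,37] y:[13,64/3] z:[22,30] -> miss, prune
    N6 x:[42,54] y:[12,67/3] z:[14,28] -> miss, prune

7 AABB tests over nodes [0, 9, 19, 3, 11, 18, 6]; 1 leaf entered; closest P6.

== RESULT ==
6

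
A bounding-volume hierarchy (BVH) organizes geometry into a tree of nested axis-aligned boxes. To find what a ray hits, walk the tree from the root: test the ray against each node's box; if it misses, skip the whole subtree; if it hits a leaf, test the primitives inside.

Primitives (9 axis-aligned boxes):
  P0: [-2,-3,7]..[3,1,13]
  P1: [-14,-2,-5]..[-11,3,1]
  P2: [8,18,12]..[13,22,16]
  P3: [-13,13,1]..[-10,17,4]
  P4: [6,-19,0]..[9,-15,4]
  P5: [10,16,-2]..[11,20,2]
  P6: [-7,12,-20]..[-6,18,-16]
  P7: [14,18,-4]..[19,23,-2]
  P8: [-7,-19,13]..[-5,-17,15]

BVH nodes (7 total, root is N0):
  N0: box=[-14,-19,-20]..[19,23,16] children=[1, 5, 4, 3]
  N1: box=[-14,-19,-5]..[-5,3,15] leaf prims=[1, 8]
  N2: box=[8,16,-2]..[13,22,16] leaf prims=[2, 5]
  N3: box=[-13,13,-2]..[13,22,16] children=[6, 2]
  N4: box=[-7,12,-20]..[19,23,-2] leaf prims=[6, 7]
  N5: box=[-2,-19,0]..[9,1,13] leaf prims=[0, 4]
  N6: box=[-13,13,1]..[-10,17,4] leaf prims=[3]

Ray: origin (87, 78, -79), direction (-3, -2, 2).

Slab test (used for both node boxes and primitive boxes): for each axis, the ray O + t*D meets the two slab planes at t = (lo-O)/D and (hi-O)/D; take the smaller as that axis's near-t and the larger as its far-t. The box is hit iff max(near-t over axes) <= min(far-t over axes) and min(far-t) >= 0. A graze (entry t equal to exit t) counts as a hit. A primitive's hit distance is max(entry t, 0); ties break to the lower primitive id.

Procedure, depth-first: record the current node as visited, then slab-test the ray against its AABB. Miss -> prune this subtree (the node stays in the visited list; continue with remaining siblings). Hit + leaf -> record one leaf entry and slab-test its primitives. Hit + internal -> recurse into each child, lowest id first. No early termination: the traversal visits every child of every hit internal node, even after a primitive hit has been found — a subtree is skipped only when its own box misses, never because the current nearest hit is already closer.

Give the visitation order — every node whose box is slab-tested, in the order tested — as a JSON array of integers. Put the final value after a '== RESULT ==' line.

Trace the traversal:
N0 x:[68/3,101/3] y:[55/2,97/2] z:[59/2,95/2] -> hit [59/2,101/3], descend [1, 3, 4, 5]
  N1 x:[92/3,101/3] y:[75/2,97/2] z:[37,47] -> miss, prune
  N3 x:[74/3,100/3] y:[28,65/2] z:[77/2,95/2] -> miss, prune
  N4 x:[68/3,94/3] y:[55/2,33] z:[59/2,77/2] -> hit [59/2,94/3] leaf, test {P6@t=31, P7(miss)}
  N5 x:[26,89/3] y:[77/2,97/2] z:[79/2,46] -> miss, prune

5 AABB tests over nodes [0, 1, 3, 4, 5]; 1 leaf entered; closest P6.

== RESULT ==
[0, 1, 3, 4, 5]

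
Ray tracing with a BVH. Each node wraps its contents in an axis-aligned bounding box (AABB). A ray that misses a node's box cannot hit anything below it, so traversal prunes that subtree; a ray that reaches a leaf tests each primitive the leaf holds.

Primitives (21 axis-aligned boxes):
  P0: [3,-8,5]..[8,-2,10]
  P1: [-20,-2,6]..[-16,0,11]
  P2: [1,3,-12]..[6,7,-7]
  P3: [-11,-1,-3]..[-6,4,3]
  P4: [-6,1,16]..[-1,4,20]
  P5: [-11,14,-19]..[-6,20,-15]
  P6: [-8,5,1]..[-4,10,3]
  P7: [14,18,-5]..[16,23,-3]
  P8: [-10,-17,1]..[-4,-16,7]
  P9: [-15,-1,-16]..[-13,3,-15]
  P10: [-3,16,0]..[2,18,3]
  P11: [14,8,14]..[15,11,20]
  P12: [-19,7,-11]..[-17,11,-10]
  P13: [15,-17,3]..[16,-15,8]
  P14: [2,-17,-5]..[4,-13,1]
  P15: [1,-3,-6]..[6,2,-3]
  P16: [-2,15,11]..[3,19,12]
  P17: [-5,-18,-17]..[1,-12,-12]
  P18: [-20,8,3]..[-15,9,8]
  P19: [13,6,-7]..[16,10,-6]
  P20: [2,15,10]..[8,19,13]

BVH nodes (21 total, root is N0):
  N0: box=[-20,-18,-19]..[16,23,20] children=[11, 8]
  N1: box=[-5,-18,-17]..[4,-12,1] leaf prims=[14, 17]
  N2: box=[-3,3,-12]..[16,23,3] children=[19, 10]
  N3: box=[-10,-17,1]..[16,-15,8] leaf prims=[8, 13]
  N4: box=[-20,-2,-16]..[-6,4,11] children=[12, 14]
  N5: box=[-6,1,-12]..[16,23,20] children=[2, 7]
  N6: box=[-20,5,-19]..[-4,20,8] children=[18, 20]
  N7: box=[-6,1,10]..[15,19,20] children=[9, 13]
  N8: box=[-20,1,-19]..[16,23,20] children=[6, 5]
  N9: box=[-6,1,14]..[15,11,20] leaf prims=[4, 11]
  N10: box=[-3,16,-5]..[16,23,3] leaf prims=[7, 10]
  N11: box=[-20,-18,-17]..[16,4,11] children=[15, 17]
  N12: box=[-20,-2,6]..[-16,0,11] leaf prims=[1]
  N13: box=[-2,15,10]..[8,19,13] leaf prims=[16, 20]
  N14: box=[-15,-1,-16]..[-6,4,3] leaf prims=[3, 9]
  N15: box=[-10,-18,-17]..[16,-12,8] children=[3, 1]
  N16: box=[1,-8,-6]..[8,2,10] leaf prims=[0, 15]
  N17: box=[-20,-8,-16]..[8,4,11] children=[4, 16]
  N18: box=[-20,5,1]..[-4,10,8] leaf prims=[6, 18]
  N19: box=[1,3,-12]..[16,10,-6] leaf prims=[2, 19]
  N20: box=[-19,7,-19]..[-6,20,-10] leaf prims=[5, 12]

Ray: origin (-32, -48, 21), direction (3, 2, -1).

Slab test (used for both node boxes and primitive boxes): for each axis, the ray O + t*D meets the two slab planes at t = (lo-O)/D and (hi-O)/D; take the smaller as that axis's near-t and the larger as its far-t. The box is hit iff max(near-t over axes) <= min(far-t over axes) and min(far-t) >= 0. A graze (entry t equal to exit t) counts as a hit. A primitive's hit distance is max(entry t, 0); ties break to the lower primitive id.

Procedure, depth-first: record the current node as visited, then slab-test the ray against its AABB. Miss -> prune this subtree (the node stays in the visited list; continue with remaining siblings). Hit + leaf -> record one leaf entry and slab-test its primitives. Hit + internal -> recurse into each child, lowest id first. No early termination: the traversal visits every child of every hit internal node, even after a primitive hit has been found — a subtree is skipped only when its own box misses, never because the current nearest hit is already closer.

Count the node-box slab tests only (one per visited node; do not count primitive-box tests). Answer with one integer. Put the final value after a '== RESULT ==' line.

Walk:
N0 x:[4,16] y:[15,71/2] z:[1,40] -> hit [15,16], descend [8, 11]
  N8 x:[4,16] y:[49/2,71/2] z:[1,40] -> miss, prune
  N11 x:[4,16] y:[15,26] z:[10,38] -> hit [15,16], descend [15, 17]
    N15 x:[22/3,16] y:[15,18] z:[13,38] -> hit [15,16], descend [1, 3]
      N1 x:[9,12] y:[15,18] z:[20,38] -> miss, prune
      N3 x:[22/3,16] y:[31/2,33/2] z:[13,20] -> hit [31/2,16] leaf, test {P8(miss), P13@t=47/3}
    N17 x:[4,40/3] y:[20,26] z:[10,37] -> miss, prune

Summary -> nodes [0, 8, 11, 15, 1, 3, 17]; box-tests=7; leaf-entries=1; first=P13

== RESULT ==
7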